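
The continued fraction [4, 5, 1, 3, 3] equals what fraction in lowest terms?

Fold from the inside: start with 3/1.
  3 + 1/3 = 10/3
  1 + 3/10 = 13/10
  5 + 10/13 = 75/13
  4 + 13/75 = 313/75

313/75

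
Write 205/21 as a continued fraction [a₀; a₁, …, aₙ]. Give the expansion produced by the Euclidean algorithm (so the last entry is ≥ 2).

205 = 9·21 + 16
21 = 1·16 + 5
16 = 3·5 + 1
5 = 5·1 + 0  (stop)
So 205/21 = [9; 1, 3, 5].

[9; 1, 3, 5]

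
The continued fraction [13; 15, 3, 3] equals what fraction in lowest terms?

1999/153

Using pₖ = aₖpₖ₋₁ + pₖ₋₂ and qₖ = aₖqₖ₋₁ + qₖ₋₂:
  k=0: a=13, p=13, q=1
  k=1: a=15, p=196, q=15
  k=2: a=3, p=601, q=46
  k=3: a=3, p=1999, q=153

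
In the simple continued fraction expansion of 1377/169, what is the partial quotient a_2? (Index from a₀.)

1

1377 = 8·169 + 25   →  a_0 = 8
169 = 6·25 + 19   →  a_1 = 6
25 = 1·19 + 6   →  a_2 = 1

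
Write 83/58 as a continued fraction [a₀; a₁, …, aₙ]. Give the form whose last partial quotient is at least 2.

[1; 2, 3, 8]

83 = 1*58 + 25
58 = 2*25 + 8
25 = 3*8 + 1
8 = 8*1 + 0  (stop)
So 83/58 = [1; 2, 3, 8].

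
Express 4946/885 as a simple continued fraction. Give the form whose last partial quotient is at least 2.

4946 = 5·885 + 521
885 = 1·521 + 364
521 = 1·364 + 157
364 = 2·157 + 50
157 = 3·50 + 7
50 = 7·7 + 1
7 = 7·1 + 0  (stop)
So 4946/885 = [5; 1, 1, 2, 3, 7, 7].

[5; 1, 1, 2, 3, 7, 7]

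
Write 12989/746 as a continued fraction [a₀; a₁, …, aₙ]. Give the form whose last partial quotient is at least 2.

12989 = 17*746 + 307
746 = 2*307 + 132
307 = 2*132 + 43
132 = 3*43 + 3
43 = 14*3 + 1
3 = 3*1 + 0  (stop)
So 12989/746 = [17; 2, 2, 3, 14, 3].

[17; 2, 2, 3, 14, 3]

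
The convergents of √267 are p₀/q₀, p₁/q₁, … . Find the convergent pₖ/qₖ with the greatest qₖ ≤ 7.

49/3

√267 = [16; 2, 1, 15, 1, 2, 32, …] (period length 6).
Convergents:
  p_0/q_0 = 16/1
  p_1/q_1 = 33/2
  p_2/q_2 = 49/3
  p_3/q_3 = 768/47
q_2 = 3 ≤ 7 < 47 = q_3, so the answer is 49/3.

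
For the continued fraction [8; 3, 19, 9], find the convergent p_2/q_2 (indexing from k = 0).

Using pₖ = aₖpₖ₋₁ + pₖ₋₂, qₖ = aₖqₖ₋₁ + qₖ₋₂ (with p₋₁=1, p₋₂=0, q₋₁=0, q₋₂=1):
  k=0: a=8, p=8, q=1
  k=1: a=3, p=25, q=3
  k=2: a=19, p=483, q=58

483/58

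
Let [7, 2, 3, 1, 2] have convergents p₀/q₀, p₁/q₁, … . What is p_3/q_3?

Using pₖ = aₖpₖ₋₁ + pₖ₋₂, qₖ = aₖqₖ₋₁ + qₖ₋₂ (with p₋₁=1, p₋₂=0, q₋₁=0, q₋₂=1):
  k=0: a=7, p=7, q=1
  k=1: a=2, p=15, q=2
  k=2: a=3, p=52, q=7
  k=3: a=1, p=67, q=9

67/9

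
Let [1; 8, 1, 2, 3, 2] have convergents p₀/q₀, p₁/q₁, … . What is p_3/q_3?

Using pₖ = aₖpₖ₋₁ + pₖ₋₂, qₖ = aₖqₖ₋₁ + qₖ₋₂ (with p₋₁=1, p₋₂=0, q₋₁=0, q₋₂=1):
  k=0: a=1, p=1, q=1
  k=1: a=8, p=9, q=8
  k=2: a=1, p=10, q=9
  k=3: a=2, p=29, q=26

29/26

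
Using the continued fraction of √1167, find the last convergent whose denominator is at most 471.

11854/347

√1167 = [34; 6, 5, 11, 5, 6, 68, …] (period length 6).
Convergents:
  p_0/q_0 = 34/1
  p_1/q_1 = 205/6
  p_2/q_2 = 1059/31
  p_3/q_3 = 11854/347
  p_4/q_4 = 60329/1766
q_3 = 347 ≤ 471 < 1766 = q_4, so the answer is 11854/347.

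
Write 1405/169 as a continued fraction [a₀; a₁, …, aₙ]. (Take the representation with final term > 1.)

[8; 3, 5, 3, 3]

1405 = 8·169 + 53
169 = 3·53 + 10
53 = 5·10 + 3
10 = 3·3 + 1
3 = 3·1 + 0  (stop)
So 1405/169 = [8; 3, 5, 3, 3].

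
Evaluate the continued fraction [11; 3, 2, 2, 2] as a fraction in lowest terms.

Fold from the inside: start with 2/1.
  2 + 1/2 = 5/2
  2 + 2/5 = 12/5
  3 + 5/12 = 41/12
  11 + 12/41 = 463/41

463/41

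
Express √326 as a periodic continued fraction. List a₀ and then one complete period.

a₀ = ⌊√326⌋ = 18.
With m₀=0, d₀=1 and mₖ₊₁ = dₖaₖ − mₖ, dₖ₊₁ = (n − mₖ₊₁²)/dₖ, aₖ₊₁ = ⌊(a₀+mₖ₊₁)/dₖ₊₁⌋:
  k=1: m=18, d=2, a=18
  k=2: m=18, d=1, a=36
d=1 and a=2a₀=36 at k=2, so the next step gives (m, d) = (18, 2) again — its k=1 value — and the period has length 2.

[18; 18, 36]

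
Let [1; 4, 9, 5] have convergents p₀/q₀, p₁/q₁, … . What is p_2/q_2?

Using pₖ = aₖpₖ₋₁ + pₖ₋₂, qₖ = aₖqₖ₋₁ + qₖ₋₂ (with p₋₁=1, p₋₂=0, q₋₁=0, q₋₂=1):
  k=0: a=1, p=1, q=1
  k=1: a=4, p=5, q=4
  k=2: a=9, p=46, q=37

46/37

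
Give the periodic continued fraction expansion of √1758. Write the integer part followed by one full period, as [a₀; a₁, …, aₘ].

[41; 1, 12, 1, 82]

a₀ = ⌊√1758⌋ = 41.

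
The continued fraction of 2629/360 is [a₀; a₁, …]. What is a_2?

3

2629 = 7·360 + 109   →  a_0 = 7
360 = 3·109 + 33   →  a_1 = 3
109 = 3·33 + 10   →  a_2 = 3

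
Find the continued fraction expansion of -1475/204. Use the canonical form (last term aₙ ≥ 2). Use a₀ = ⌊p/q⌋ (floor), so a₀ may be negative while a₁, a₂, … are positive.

[-8; 1, 3, 2, 1, 15]

-1475 = -8*204 + 157
204 = 1*157 + 47
157 = 3*47 + 16
47 = 2*16 + 15
16 = 1*15 + 1
15 = 15*1 + 0  (stop)
So -1475/204 = [-8; 1, 3, 2, 1, 15].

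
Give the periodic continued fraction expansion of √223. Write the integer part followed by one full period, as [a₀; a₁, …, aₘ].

[14; 1, 13, 1, 28]

a₀ = ⌊√223⌋ = 14.
With m₀=0, d₀=1 and mₖ₊₁ = dₖaₖ − mₖ, dₖ₊₁ = (n − mₖ₊₁²)/dₖ, aₖ₊₁ = ⌊(a₀+mₖ₊₁)/dₖ₊₁⌋:
  k=1: m=14, d=27, a=1
  k=2: m=13, d=2, a=13
  k=3: m=13, d=27, a=1
  k=4: m=14, d=1, a=28
d=1 and a=2a₀=28 at k=4, so the next step gives (m, d) = (14, 27) again — its k=1 value — and the period has length 4.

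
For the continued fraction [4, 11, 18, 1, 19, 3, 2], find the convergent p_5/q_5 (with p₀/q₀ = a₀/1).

52264/12777

Using pₖ = aₖpₖ₋₁ + pₖ₋₂, qₖ = aₖqₖ₋₁ + qₖ₋₂ (with p₋₁=1, p₋₂=0, q₋₁=0, q₋₂=1):
  k=0: a=4, p=4, q=1
  k=1: a=11, p=45, q=11
  k=2: a=18, p=814, q=199
  k=3: a=1, p=859, q=210
  k=4: a=19, p=17135, q=4189
  k=5: a=3, p=52264, q=12777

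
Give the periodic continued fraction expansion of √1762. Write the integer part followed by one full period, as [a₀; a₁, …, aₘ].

[41; 1, 40, 1, 82]

a₀ = ⌊√1762⌋ = 41.
With m₀=0, d₀=1 and mₖ₊₁ = dₖaₖ − mₖ, dₖ₊₁ = (n − mₖ₊₁²)/dₖ, aₖ₊₁ = ⌊(a₀+mₖ₊₁)/dₖ₊₁⌋:
  k=1: m=41, d=81, a=1
  k=2: m=40, d=2, a=40
  k=3: m=40, d=81, a=1
  k=4: m=41, d=1, a=82
d=1 and a=2a₀=82 at k=4, so the next step gives (m, d) = (41, 81) again — its k=1 value — and the period has length 4.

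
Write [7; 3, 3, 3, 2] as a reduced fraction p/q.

Using pₖ = aₖpₖ₋₁ + pₖ₋₂ and qₖ = aₖqₖ₋₁ + qₖ₋₂:
  k=0: a=7, p=7, q=1
  k=1: a=3, p=22, q=3
  k=2: a=3, p=73, q=10
  k=3: a=3, p=241, q=33
  k=4: a=2, p=555, q=76

555/76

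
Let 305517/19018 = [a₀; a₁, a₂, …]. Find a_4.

305517 = 16·19018 + 1229   →  a_0 = 16
19018 = 15·1229 + 583   →  a_1 = 15
1229 = 2·583 + 63   →  a_2 = 2
583 = 9·63 + 16   →  a_3 = 9
63 = 3·16 + 15   →  a_4 = 3

3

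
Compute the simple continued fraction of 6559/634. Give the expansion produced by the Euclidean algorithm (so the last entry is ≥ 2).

6559 = 10×634 + 219
634 = 2×219 + 196
219 = 1×196 + 23
196 = 8×23 + 12
23 = 1×12 + 11
12 = 1×11 + 1
11 = 11×1 + 0  (stop)
So 6559/634 = [10; 2, 1, 8, 1, 1, 11].

[10; 2, 1, 8, 1, 1, 11]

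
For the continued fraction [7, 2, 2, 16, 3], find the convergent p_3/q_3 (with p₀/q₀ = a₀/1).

Using pₖ = aₖpₖ₋₁ + pₖ₋₂, qₖ = aₖqₖ₋₁ + qₖ₋₂ (with p₋₁=1, p₋₂=0, q₋₁=0, q₋₂=1):
  k=0: a=7, p=7, q=1
  k=1: a=2, p=15, q=2
  k=2: a=2, p=37, q=5
  k=3: a=16, p=607, q=82

607/82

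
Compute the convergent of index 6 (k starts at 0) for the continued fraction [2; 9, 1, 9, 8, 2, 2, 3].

8841/4208

Using pₖ = aₖpₖ₋₁ + pₖ₋₂, qₖ = aₖqₖ₋₁ + qₖ₋₂ (with p₋₁=1, p₋₂=0, q₋₁=0, q₋₂=1):
  k=0: a=2, p=2, q=1
  k=1: a=9, p=19, q=9
  k=2: a=1, p=21, q=10
  k=3: a=9, p=208, q=99
  k=4: a=8, p=1685, q=802
  k=5: a=2, p=3578, q=1703
  k=6: a=2, p=8841, q=4208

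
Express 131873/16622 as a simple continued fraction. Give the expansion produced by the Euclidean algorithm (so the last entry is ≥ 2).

[7; 1, 14, 14, 3, 12, 2]

131873 = 7×16622 + 15519
16622 = 1×15519 + 1103
15519 = 14×1103 + 77
1103 = 14×77 + 25
77 = 3×25 + 2
25 = 12×2 + 1
2 = 2×1 + 0  (stop)
So 131873/16622 = [7; 1, 14, 14, 3, 12, 2].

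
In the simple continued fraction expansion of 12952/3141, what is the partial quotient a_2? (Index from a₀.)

12952 = 4·3141 + 388   →  a_0 = 4
3141 = 8·388 + 37   →  a_1 = 8
388 = 10·37 + 18   →  a_2 = 10

10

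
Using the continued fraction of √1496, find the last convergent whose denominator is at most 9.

116/3

√1496 = [38; 1, 2, 9, 2, 1, 76, …] (period length 6).
Convergents:
  p_0/q_0 = 38/1
  p_1/q_1 = 39/1
  p_2/q_2 = 116/3
  p_3/q_3 = 1083/28
q_2 = 3 ≤ 9 < 28 = q_3, so the answer is 116/3.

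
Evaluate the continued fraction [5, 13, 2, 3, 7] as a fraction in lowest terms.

Using pₖ = aₖpₖ₋₁ + pₖ₋₂ and qₖ = aₖqₖ₋₁ + qₖ₋₂:
  k=0: a=5, p=5, q=1
  k=1: a=13, p=66, q=13
  k=2: a=2, p=137, q=27
  k=3: a=3, p=477, q=94
  k=4: a=7, p=3476, q=685

3476/685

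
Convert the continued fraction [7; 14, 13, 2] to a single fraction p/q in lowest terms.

Fold from the inside: start with 2/1.
  13 + 1/2 = 27/2
  14 + 2/27 = 380/27
  7 + 27/380 = 2687/380

2687/380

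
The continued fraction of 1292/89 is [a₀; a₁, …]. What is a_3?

1292 = 14·89 + 46   →  a_0 = 14
89 = 1·46 + 43   →  a_1 = 1
46 = 1·43 + 3   →  a_2 = 1
43 = 14·3 + 1   →  a_3 = 14

14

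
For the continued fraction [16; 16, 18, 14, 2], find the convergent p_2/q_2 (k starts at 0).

Using pₖ = aₖpₖ₋₁ + pₖ₋₂, qₖ = aₖqₖ₋₁ + qₖ₋₂ (with p₋₁=1, p₋₂=0, q₋₁=0, q₋₂=1):
  k=0: a=16, p=16, q=1
  k=1: a=16, p=257, q=16
  k=2: a=18, p=4642, q=289

4642/289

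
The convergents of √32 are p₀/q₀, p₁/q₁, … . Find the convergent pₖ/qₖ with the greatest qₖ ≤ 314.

577/102

√32 = [5; 1, 1, 1, 10, …] (period length 4).
Convergents:
  p_0/q_0 = 5/1
  p_1/q_1 = 6/1
  p_2/q_2 = 11/2
  p_3/q_3 = 17/3
  p_4/q_4 = 181/32
  p_5/q_5 = 198/35
  p_6/q_6 = 379/67
  p_7/q_7 = 577/102
  p_8/q_8 = 6149/1087
q_7 = 102 ≤ 314 < 1087 = q_8, so the answer is 577/102.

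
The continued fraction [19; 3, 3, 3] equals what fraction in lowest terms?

637/33

Fold from the inside: start with 3/1.
  3 + 1/3 = 10/3
  3 + 3/10 = 33/10
  19 + 10/33 = 637/33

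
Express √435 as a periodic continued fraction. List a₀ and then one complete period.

[20; 1, 5, 1, 40]

a₀ = ⌊√435⌋ = 20.
With m₀=0, d₀=1 and mₖ₊₁ = dₖaₖ − mₖ, dₖ₊₁ = (n − mₖ₊₁²)/dₖ, aₖ₊₁ = ⌊(a₀+mₖ₊₁)/dₖ₊₁⌋:
  k=1: m=20, d=35, a=1
  k=2: m=15, d=6, a=5
  k=3: m=15, d=35, a=1
  k=4: m=20, d=1, a=40
d=1 and a=2a₀=40 at k=4, so the next step gives (m, d) = (20, 35) again — its k=1 value — and the period has length 4.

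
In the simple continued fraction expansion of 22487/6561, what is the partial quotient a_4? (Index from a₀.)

16

22487 = 3·6561 + 2804   →  a_0 = 3
6561 = 2·2804 + 953   →  a_1 = 2
2804 = 2·953 + 898   →  a_2 = 2
953 = 1·898 + 55   →  a_3 = 1
898 = 16·55 + 18   →  a_4 = 16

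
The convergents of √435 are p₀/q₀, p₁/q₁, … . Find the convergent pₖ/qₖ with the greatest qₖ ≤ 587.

√435 = [20; 1, 5, 1, 40, …] (period length 4).
Convergents:
  p_0/q_0 = 20/1
  p_1/q_1 = 21/1
  p_2/q_2 = 125/6
  p_3/q_3 = 146/7
  p_4/q_4 = 5965/286
  p_5/q_5 = 6111/293
  p_6/q_6 = 36520/1751
q_5 = 293 ≤ 587 < 1751 = q_6, so the answer is 6111/293.

6111/293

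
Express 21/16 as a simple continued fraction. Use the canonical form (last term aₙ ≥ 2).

21 = 1*16 + 5
16 = 3*5 + 1
5 = 5*1 + 0  (stop)
So 21/16 = [1; 3, 5].

[1; 3, 5]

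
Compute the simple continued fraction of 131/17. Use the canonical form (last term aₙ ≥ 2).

[7; 1, 2, 2, 2]

131 = 7*17 + 12
17 = 1*12 + 5
12 = 2*5 + 2
5 = 2*2 + 1
2 = 2*1 + 0  (stop)
So 131/17 = [7; 1, 2, 2, 2].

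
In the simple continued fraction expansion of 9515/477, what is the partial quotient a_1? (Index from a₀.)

1

9515 = 19·477 + 452   →  a_0 = 19
477 = 1·452 + 25   →  a_1 = 1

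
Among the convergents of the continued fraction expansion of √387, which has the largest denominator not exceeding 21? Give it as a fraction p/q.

59/3

√387 = [19; 1, 2, 19, 2, 1, 38, …] (period length 6).
Convergents:
  p_0/q_0 = 19/1
  p_1/q_1 = 20/1
  p_2/q_2 = 59/3
  p_3/q_3 = 1141/58
q_2 = 3 ≤ 21 < 58 = q_3, so the answer is 59/3.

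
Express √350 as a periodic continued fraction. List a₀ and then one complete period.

[18; 1, 2, 2, 2, 1, 36]

a₀ = ⌊√350⌋ = 18.
With m₀=0, d₀=1 and mₖ₊₁ = dₖaₖ − mₖ, dₖ₊₁ = (n − mₖ₊₁²)/dₖ, aₖ₊₁ = ⌊(a₀+mₖ₊₁)/dₖ₊₁⌋:
  k=1: m=18, d=26, a=1
  k=2: m=8, d=11, a=2
  k=3: m=14, d=14, a=2
  k=4: m=14, d=11, a=2
  k=5: m=8, d=26, a=1
  k=6: m=18, d=1, a=36
d=1 and a=2a₀=36 at k=6, so the next step gives (m, d) = (18, 26) again — its k=1 value — and the period has length 6.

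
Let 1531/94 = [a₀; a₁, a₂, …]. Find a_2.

1531 = 16·94 + 27   →  a_0 = 16
94 = 3·27 + 13   →  a_1 = 3
27 = 2·13 + 1   →  a_2 = 2

2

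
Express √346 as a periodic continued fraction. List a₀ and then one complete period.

[18; 1, 1, 1, 1, 36]

a₀ = ⌊√346⌋ = 18.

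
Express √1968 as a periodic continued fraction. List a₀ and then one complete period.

[44; 2, 1, 3, 5, 3, 1, 2, 88]

a₀ = ⌊√1968⌋ = 44.
With m₀=0, d₀=1 and mₖ₊₁ = dₖaₖ − mₖ, dₖ₊₁ = (n − mₖ₊₁²)/dₖ, aₖ₊₁ = ⌊(a₀+mₖ₊₁)/dₖ₊₁⌋:
  k=1: m=44, d=32, a=2
  k=2: m=20, d=49, a=1
  k=3: m=29, d=23, a=3
  k=4: m=40, d=16, a=5
  k=5: m=40, d=23, a=3
  k=6: m=29, d=49, a=1
  k=7: m=20, d=32, a=2
  k=8: m=44, d=1, a=88
d=1 and a=2a₀=88 at k=8, so the next step gives (m, d) = (44, 32) again — its k=1 value — and the period has length 8.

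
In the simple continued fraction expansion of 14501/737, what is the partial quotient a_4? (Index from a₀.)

14501 = 19·737 + 498   →  a_0 = 19
737 = 1·498 + 239   →  a_1 = 1
498 = 2·239 + 20   →  a_2 = 2
239 = 11·20 + 19   →  a_3 = 11
20 = 1·19 + 1   →  a_4 = 1

1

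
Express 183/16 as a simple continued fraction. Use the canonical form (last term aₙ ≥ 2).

[11; 2, 3, 2]

183 = 11*16 + 7
16 = 2*7 + 2
7 = 3*2 + 1
2 = 2*1 + 0  (stop)
So 183/16 = [11; 2, 3, 2].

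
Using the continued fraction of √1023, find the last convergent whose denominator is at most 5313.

130976/4095

√1023 = [31; 1, 62, …] (period length 2).
Convergents:
  p_0/q_0 = 31/1
  p_1/q_1 = 32/1
  p_2/q_2 = 2015/63
  p_3/q_3 = 2047/64
  p_4/q_4 = 128929/4031
  p_5/q_5 = 130976/4095
  p_6/q_6 = 8249441/257921
q_5 = 4095 ≤ 5313 < 257921 = q_6, so the answer is 130976/4095.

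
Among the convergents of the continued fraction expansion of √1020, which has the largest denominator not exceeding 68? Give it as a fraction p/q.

√1020 = [31; 1, 14, 1, 62, …] (period length 4).
Convergents:
  p_0/q_0 = 31/1
  p_1/q_1 = 32/1
  p_2/q_2 = 479/15
  p_3/q_3 = 511/16
  p_4/q_4 = 32161/1007
q_3 = 16 ≤ 68 < 1007 = q_4, so the answer is 511/16.

511/16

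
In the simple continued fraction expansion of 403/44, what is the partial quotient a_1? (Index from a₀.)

6

403 = 9·44 + 7   →  a_0 = 9
44 = 6·7 + 2   →  a_1 = 6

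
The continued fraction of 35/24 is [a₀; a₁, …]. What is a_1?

35 = 1·24 + 11   →  a_0 = 1
24 = 2·11 + 2   →  a_1 = 2

2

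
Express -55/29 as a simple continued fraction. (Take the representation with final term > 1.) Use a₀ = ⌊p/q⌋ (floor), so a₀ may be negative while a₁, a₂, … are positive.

-55 = -2·29 + 3
29 = 9·3 + 2
3 = 1·2 + 1
2 = 2·1 + 0  (stop)
So -55/29 = [-2; 9, 1, 2].

[-2; 9, 1, 2]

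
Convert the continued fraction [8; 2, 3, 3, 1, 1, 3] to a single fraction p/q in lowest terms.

1594/189

Using pₖ = aₖpₖ₋₁ + pₖ₋₂ and qₖ = aₖqₖ₋₁ + qₖ₋₂:
  k=0: a=8, p=8, q=1
  k=1: a=2, p=17, q=2
  k=2: a=3, p=59, q=7
  k=3: a=3, p=194, q=23
  k=4: a=1, p=253, q=30
  k=5: a=1, p=447, q=53
  k=6: a=3, p=1594, q=189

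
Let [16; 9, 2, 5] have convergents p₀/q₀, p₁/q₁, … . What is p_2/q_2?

Using pₖ = aₖpₖ₋₁ + pₖ₋₂, qₖ = aₖqₖ₋₁ + qₖ₋₂ (with p₋₁=1, p₋₂=0, q₋₁=0, q₋₂=1):
  k=0: a=16, p=16, q=1
  k=1: a=9, p=145, q=9
  k=2: a=2, p=306, q=19

306/19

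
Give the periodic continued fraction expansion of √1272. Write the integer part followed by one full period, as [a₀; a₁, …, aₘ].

a₀ = ⌊√1272⌋ = 35.

[35; 1, 1, 1, 70]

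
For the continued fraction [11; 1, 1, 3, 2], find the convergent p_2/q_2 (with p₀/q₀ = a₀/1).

Using pₖ = aₖpₖ₋₁ + pₖ₋₂, qₖ = aₖqₖ₋₁ + qₖ₋₂ (with p₋₁=1, p₋₂=0, q₋₁=0, q₋₂=1):
  k=0: a=11, p=11, q=1
  k=1: a=1, p=12, q=1
  k=2: a=1, p=23, q=2

23/2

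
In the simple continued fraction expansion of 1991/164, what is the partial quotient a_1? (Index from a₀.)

1991 = 12·164 + 23   →  a_0 = 12
164 = 7·23 + 3   →  a_1 = 7

7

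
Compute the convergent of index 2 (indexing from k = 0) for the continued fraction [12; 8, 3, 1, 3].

Using pₖ = aₖpₖ₋₁ + pₖ₋₂, qₖ = aₖqₖ₋₁ + qₖ₋₂ (with p₋₁=1, p₋₂=0, q₋₁=0, q₋₂=1):
  k=0: a=12, p=12, q=1
  k=1: a=8, p=97, q=8
  k=2: a=3, p=303, q=25

303/25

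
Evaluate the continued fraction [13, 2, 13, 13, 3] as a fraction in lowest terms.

14641/1086

Using pₖ = aₖpₖ₋₁ + pₖ₋₂ and qₖ = aₖqₖ₋₁ + qₖ₋₂:
  k=0: a=13, p=13, q=1
  k=1: a=2, p=27, q=2
  k=2: a=13, p=364, q=27
  k=3: a=13, p=4759, q=353
  k=4: a=3, p=14641, q=1086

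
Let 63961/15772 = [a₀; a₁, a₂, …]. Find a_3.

19

63961 = 4·15772 + 873   →  a_0 = 4
15772 = 18·873 + 58   →  a_1 = 18
873 = 15·58 + 3   →  a_2 = 15
58 = 19·3 + 1   →  a_3 = 19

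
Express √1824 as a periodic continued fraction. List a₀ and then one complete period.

a₀ = ⌊√1824⌋ = 42.
With m₀=0, d₀=1 and mₖ₊₁ = dₖaₖ − mₖ, dₖ₊₁ = (n − mₖ₊₁²)/dₖ, aₖ₊₁ = ⌊(a₀+mₖ₊₁)/dₖ₊₁⌋:
  k=1: m=42, d=60, a=1
  k=2: m=18, d=25, a=2
  k=3: m=32, d=32, a=2
  k=4: m=32, d=25, a=2
  k=5: m=18, d=60, a=1
  k=6: m=42, d=1, a=84
d=1 and a=2a₀=84 at k=6, so the next step gives (m, d) = (42, 60) again — its k=1 value — and the period has length 6.

[42; 1, 2, 2, 2, 1, 84]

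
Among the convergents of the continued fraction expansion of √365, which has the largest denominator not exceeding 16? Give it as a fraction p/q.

√365 = [19; 9, 1, 1, 9, 38, …] (period length 5).
Convergents:
  p_0/q_0 = 19/1
  p_1/q_1 = 172/9
  p_2/q_2 = 191/10
  p_3/q_3 = 363/19
q_2 = 10 ≤ 16 < 19 = q_3, so the answer is 191/10.

191/10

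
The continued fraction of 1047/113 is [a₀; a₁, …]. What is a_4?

1047 = 9·113 + 30   →  a_0 = 9
113 = 3·30 + 23   →  a_1 = 3
30 = 1·23 + 7   →  a_2 = 1
23 = 3·7 + 2   →  a_3 = 3
7 = 3·2 + 1   →  a_4 = 3

3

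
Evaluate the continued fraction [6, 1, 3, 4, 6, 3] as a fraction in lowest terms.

2266/335

Using pₖ = aₖpₖ₋₁ + pₖ₋₂ and qₖ = aₖqₖ₋₁ + qₖ₋₂:
  k=0: a=6, p=6, q=1
  k=1: a=1, p=7, q=1
  k=2: a=3, p=27, q=4
  k=3: a=4, p=115, q=17
  k=4: a=6, p=717, q=106
  k=5: a=3, p=2266, q=335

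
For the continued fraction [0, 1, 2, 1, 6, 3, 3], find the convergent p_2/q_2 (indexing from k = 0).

2/3

Using pₖ = aₖpₖ₋₁ + pₖ₋₂, qₖ = aₖqₖ₋₁ + qₖ₋₂ (with p₋₁=1, p₋₂=0, q₋₁=0, q₋₂=1):
  k=0: a=0, p=0, q=1
  k=1: a=1, p=1, q=1
  k=2: a=2, p=2, q=3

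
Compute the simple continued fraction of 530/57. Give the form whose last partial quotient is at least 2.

530 = 9·57 + 17
57 = 3·17 + 6
17 = 2·6 + 5
6 = 1·5 + 1
5 = 5·1 + 0  (stop)
So 530/57 = [9; 3, 2, 1, 5].

[9; 3, 2, 1, 5]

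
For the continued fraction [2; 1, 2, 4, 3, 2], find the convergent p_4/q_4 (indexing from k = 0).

Using pₖ = aₖpₖ₋₁ + pₖ₋₂, qₖ = aₖqₖ₋₁ + qₖ₋₂ (with p₋₁=1, p₋₂=0, q₋₁=0, q₋₂=1):
  k=0: a=2, p=2, q=1
  k=1: a=1, p=3, q=1
  k=2: a=2, p=8, q=3
  k=3: a=4, p=35, q=13
  k=4: a=3, p=113, q=42

113/42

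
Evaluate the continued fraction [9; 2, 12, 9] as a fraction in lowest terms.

Using pₖ = aₖpₖ₋₁ + pₖ₋₂ and qₖ = aₖqₖ₋₁ + qₖ₋₂:
  k=0: a=9, p=9, q=1
  k=1: a=2, p=19, q=2
  k=2: a=12, p=237, q=25
  k=3: a=9, p=2152, q=227

2152/227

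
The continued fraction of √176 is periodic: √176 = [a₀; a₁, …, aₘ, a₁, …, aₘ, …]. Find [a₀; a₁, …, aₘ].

[13; 3, 1, 3, 26]

a₀ = ⌊√176⌋ = 13.
With m₀=0, d₀=1 and mₖ₊₁ = dₖaₖ − mₖ, dₖ₊₁ = (n − mₖ₊₁²)/dₖ, aₖ₊₁ = ⌊(a₀+mₖ₊₁)/dₖ₊₁⌋:
  k=1: m=13, d=7, a=3
  k=2: m=8, d=16, a=1
  k=3: m=8, d=7, a=3
  k=4: m=13, d=1, a=26
d=1 and a=2a₀=26 at k=4, so the next step gives (m, d) = (13, 7) again — its k=1 value — and the period has length 4.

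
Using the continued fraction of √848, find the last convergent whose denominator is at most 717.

√848 = [29; 8, 3, 3, 3, 8, 58, …] (period length 6).
Convergents:
  p_0/q_0 = 29/1
  p_1/q_1 = 233/8
  p_2/q_2 = 728/25
  p_3/q_3 = 2417/83
  p_4/q_4 = 7979/274
  p_5/q_5 = 66249/2275
q_4 = 274 ≤ 717 < 2275 = q_5, so the answer is 7979/274.

7979/274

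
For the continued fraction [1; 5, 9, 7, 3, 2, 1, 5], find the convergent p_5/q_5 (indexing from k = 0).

2847/2381

Using pₖ = aₖpₖ₋₁ + pₖ₋₂, qₖ = aₖqₖ₋₁ + qₖ₋₂ (with p₋₁=1, p₋₂=0, q₋₁=0, q₋₂=1):
  k=0: a=1, p=1, q=1
  k=1: a=5, p=6, q=5
  k=2: a=9, p=55, q=46
  k=3: a=7, p=391, q=327
  k=4: a=3, p=1228, q=1027
  k=5: a=2, p=2847, q=2381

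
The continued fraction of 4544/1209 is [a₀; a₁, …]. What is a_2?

4544 = 3·1209 + 917   →  a_0 = 3
1209 = 1·917 + 292   →  a_1 = 1
917 = 3·292 + 41   →  a_2 = 3

3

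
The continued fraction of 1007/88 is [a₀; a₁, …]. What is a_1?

1007 = 11·88 + 39   →  a_0 = 11
88 = 2·39 + 10   →  a_1 = 2

2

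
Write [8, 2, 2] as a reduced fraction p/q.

42/5

Fold from the inside: start with 2/1.
  2 + 1/2 = 5/2
  8 + 2/5 = 42/5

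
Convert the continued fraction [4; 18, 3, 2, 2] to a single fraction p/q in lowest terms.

Using pₖ = aₖpₖ₋₁ + pₖ₋₂ and qₖ = aₖqₖ₋₁ + qₖ₋₂:
  k=0: a=4, p=4, q=1
  k=1: a=18, p=73, q=18
  k=2: a=3, p=223, q=55
  k=3: a=2, p=519, q=128
  k=4: a=2, p=1261, q=311

1261/311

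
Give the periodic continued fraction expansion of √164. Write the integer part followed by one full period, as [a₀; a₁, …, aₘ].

a₀ = ⌊√164⌋ = 12.
With m₀=0, d₀=1 and mₖ₊₁ = dₖaₖ − mₖ, dₖ₊₁ = (n − mₖ₊₁²)/dₖ, aₖ₊₁ = ⌊(a₀+mₖ₊₁)/dₖ₊₁⌋:
  k=1: m=12, d=20, a=1
  k=2: m=8, d=5, a=4
  k=3: m=12, d=4, a=6
  k=4: m=12, d=5, a=4
  k=5: m=8, d=20, a=1
  k=6: m=12, d=1, a=24
d=1 and a=2a₀=24 at k=6, so the next step gives (m, d) = (12, 20) again — its k=1 value — and the period has length 6.

[12; 1, 4, 6, 4, 1, 24]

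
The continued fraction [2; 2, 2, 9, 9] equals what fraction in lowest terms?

Using pₖ = aₖpₖ₋₁ + pₖ₋₂ and qₖ = aₖqₖ₋₁ + qₖ₋₂:
  k=0: a=2, p=2, q=1
  k=1: a=2, p=5, q=2
  k=2: a=2, p=12, q=5
  k=3: a=9, p=113, q=47
  k=4: a=9, p=1029, q=428

1029/428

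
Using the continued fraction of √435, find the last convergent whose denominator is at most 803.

√435 = [20; 1, 5, 1, 40, …] (period length 4).
Convergents:
  p_0/q_0 = 20/1
  p_1/q_1 = 21/1
  p_2/q_2 = 125/6
  p_3/q_3 = 146/7
  p_4/q_4 = 5965/286
  p_5/q_5 = 6111/293
  p_6/q_6 = 36520/1751
q_5 = 293 ≤ 803 < 1751 = q_6, so the answer is 6111/293.

6111/293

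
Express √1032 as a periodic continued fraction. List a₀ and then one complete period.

a₀ = ⌊√1032⌋ = 32.
With m₀=0, d₀=1 and mₖ₊₁ = dₖaₖ − mₖ, dₖ₊₁ = (n − mₖ₊₁²)/dₖ, aₖ₊₁ = ⌊(a₀+mₖ₊₁)/dₖ₊₁⌋:
  k=1: m=32, d=8, a=8
  k=2: m=32, d=1, a=64
d=1 and a=2a₀=64 at k=2, so the next step gives (m, d) = (32, 8) again — its k=1 value — and the period has length 2.

[32; 8, 64]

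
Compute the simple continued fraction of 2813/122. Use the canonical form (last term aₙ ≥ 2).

2813 = 23*122 + 7
122 = 17*7 + 3
7 = 2*3 + 1
3 = 3*1 + 0  (stop)
So 2813/122 = [23; 17, 2, 3].

[23; 17, 2, 3]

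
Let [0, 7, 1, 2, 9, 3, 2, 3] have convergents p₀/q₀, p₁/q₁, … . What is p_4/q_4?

Using pₖ = aₖpₖ₋₁ + pₖ₋₂, qₖ = aₖqₖ₋₁ + qₖ₋₂ (with p₋₁=1, p₋₂=0, q₋₁=0, q₋₂=1):
  k=0: a=0, p=0, q=1
  k=1: a=7, p=1, q=7
  k=2: a=1, p=1, q=8
  k=3: a=2, p=3, q=23
  k=4: a=9, p=28, q=215

28/215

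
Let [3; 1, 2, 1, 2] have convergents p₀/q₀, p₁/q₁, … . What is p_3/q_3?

Using pₖ = aₖpₖ₋₁ + pₖ₋₂, qₖ = aₖqₖ₋₁ + qₖ₋₂ (with p₋₁=1, p₋₂=0, q₋₁=0, q₋₂=1):
  k=0: a=3, p=3, q=1
  k=1: a=1, p=4, q=1
  k=2: a=2, p=11, q=3
  k=3: a=1, p=15, q=4

15/4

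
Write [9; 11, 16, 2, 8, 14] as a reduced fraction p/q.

397460/43723

Fold from the inside: start with 14/1.
  8 + 1/14 = 113/14
  2 + 14/113 = 240/113
  16 + 113/240 = 3953/240
  11 + 240/3953 = 43723/3953
  9 + 3953/43723 = 397460/43723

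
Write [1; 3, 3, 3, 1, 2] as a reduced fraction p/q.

155/119

Fold from the inside: start with 2/1.
  1 + 1/2 = 3/2
  3 + 2/3 = 11/3
  3 + 3/11 = 36/11
  3 + 11/36 = 119/36
  1 + 36/119 = 155/119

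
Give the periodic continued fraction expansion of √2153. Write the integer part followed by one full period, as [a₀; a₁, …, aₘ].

a₀ = ⌊√2153⌋ = 46.

[46; 2, 2, 92]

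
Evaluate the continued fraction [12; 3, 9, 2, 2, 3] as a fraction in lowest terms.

6124/497

Fold from the inside: start with 3/1.
  2 + 1/3 = 7/3
  2 + 3/7 = 17/7
  9 + 7/17 = 160/17
  3 + 17/160 = 497/160
  12 + 160/497 = 6124/497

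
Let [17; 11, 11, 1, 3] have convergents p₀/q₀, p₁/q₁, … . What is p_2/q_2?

2085/122

Using pₖ = aₖpₖ₋₁ + pₖ₋₂, qₖ = aₖqₖ₋₁ + qₖ₋₂ (with p₋₁=1, p₋₂=0, q₋₁=0, q₋₂=1):
  k=0: a=17, p=17, q=1
  k=1: a=11, p=188, q=11
  k=2: a=11, p=2085, q=122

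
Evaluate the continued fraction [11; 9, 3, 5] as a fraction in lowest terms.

Using pₖ = aₖpₖ₋₁ + pₖ₋₂ and qₖ = aₖqₖ₋₁ + qₖ₋₂:
  k=0: a=11, p=11, q=1
  k=1: a=9, p=100, q=9
  k=2: a=3, p=311, q=28
  k=3: a=5, p=1655, q=149

1655/149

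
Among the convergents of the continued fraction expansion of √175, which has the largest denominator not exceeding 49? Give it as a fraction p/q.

√175 = [13; 4, 2, 1, 2, 4, 26, …] (period length 6).
Convergents:
  p_0/q_0 = 13/1
  p_1/q_1 = 53/4
  p_2/q_2 = 119/9
  p_3/q_3 = 172/13
  p_4/q_4 = 463/35
  p_5/q_5 = 2024/153
q_4 = 35 ≤ 49 < 153 = q_5, so the answer is 463/35.

463/35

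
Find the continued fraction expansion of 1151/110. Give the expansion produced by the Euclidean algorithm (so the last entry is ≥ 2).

1151 = 10·110 + 51
110 = 2·51 + 8
51 = 6·8 + 3
8 = 2·3 + 2
3 = 1·2 + 1
2 = 2·1 + 0  (stop)
So 1151/110 = [10; 2, 6, 2, 1, 2].

[10; 2, 6, 2, 1, 2]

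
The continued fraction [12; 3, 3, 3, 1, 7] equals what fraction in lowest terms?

Using pₖ = aₖpₖ₋₁ + pₖ₋₂ and qₖ = aₖqₖ₋₁ + qₖ₋₂:
  k=0: a=12, p=12, q=1
  k=1: a=3, p=37, q=3
  k=2: a=3, p=123, q=10
  k=3: a=3, p=406, q=33
  k=4: a=1, p=529, q=43
  k=5: a=7, p=4109, q=334

4109/334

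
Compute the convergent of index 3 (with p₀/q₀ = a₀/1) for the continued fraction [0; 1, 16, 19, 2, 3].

Using pₖ = aₖpₖ₋₁ + pₖ₋₂, qₖ = aₖqₖ₋₁ + qₖ₋₂ (with p₋₁=1, p₋₂=0, q₋₁=0, q₋₂=1):
  k=0: a=0, p=0, q=1
  k=1: a=1, p=1, q=1
  k=2: a=16, p=16, q=17
  k=3: a=19, p=305, q=324

305/324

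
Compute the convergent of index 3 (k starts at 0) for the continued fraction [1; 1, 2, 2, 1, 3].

12/7

Using pₖ = aₖpₖ₋₁ + pₖ₋₂, qₖ = aₖqₖ₋₁ + qₖ₋₂ (with p₋₁=1, p₋₂=0, q₋₁=0, q₋₂=1):
  k=0: a=1, p=1, q=1
  k=1: a=1, p=2, q=1
  k=2: a=2, p=5, q=3
  k=3: a=2, p=12, q=7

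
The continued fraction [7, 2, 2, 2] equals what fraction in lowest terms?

Fold from the inside: start with 2/1.
  2 + 1/2 = 5/2
  2 + 2/5 = 12/5
  7 + 5/12 = 89/12

89/12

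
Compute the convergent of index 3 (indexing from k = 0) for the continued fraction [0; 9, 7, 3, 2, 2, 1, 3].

22/201

Using pₖ = aₖpₖ₋₁ + pₖ₋₂, qₖ = aₖqₖ₋₁ + qₖ₋₂ (with p₋₁=1, p₋₂=0, q₋₁=0, q₋₂=1):
  k=0: a=0, p=0, q=1
  k=1: a=9, p=1, q=9
  k=2: a=7, p=7, q=64
  k=3: a=3, p=22, q=201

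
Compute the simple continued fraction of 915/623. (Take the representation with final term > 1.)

915 = 1×623 + 292
623 = 2×292 + 39
292 = 7×39 + 19
39 = 2×19 + 1
19 = 19×1 + 0  (stop)
So 915/623 = [1; 2, 7, 2, 19].

[1; 2, 7, 2, 19]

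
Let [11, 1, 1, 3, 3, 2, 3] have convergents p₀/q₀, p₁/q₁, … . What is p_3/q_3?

81/7

Using pₖ = aₖpₖ₋₁ + pₖ₋₂, qₖ = aₖqₖ₋₁ + qₖ₋₂ (with p₋₁=1, p₋₂=0, q₋₁=0, q₋₂=1):
  k=0: a=11, p=11, q=1
  k=1: a=1, p=12, q=1
  k=2: a=1, p=23, q=2
  k=3: a=3, p=81, q=7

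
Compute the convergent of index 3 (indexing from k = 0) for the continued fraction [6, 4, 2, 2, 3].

137/22

Using pₖ = aₖpₖ₋₁ + pₖ₋₂, qₖ = aₖqₖ₋₁ + qₖ₋₂ (with p₋₁=1, p₋₂=0, q₋₁=0, q₋₂=1):
  k=0: a=6, p=6, q=1
  k=1: a=4, p=25, q=4
  k=2: a=2, p=56, q=9
  k=3: a=2, p=137, q=22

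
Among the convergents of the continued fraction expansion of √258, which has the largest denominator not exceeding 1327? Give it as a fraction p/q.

√258 = [16; 16, 32, …] (period length 2).
Convergents:
  p_0/q_0 = 16/1
  p_1/q_1 = 257/16
  p_2/q_2 = 8240/513
  p_3/q_3 = 132097/8224
q_2 = 513 ≤ 1327 < 8224 = q_3, so the answer is 8240/513.

8240/513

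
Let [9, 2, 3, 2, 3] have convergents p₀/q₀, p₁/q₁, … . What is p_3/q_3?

Using pₖ = aₖpₖ₋₁ + pₖ₋₂, qₖ = aₖqₖ₋₁ + qₖ₋₂ (with p₋₁=1, p₋₂=0, q₋₁=0, q₋₂=1):
  k=0: a=9, p=9, q=1
  k=1: a=2, p=19, q=2
  k=2: a=3, p=66, q=7
  k=3: a=2, p=151, q=16

151/16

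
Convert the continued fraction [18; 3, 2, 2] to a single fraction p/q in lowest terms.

311/17

Fold from the inside: start with 2/1.
  2 + 1/2 = 5/2
  3 + 2/5 = 17/5
  18 + 5/17 = 311/17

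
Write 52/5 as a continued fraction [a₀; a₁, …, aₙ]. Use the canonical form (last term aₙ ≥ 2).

[10; 2, 2]

52 = 10·5 + 2
5 = 2·2 + 1
2 = 2·1 + 0  (stop)
So 52/5 = [10; 2, 2].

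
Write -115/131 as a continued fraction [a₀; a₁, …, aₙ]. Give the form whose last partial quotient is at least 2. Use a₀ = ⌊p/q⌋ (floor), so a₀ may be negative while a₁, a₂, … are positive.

[-1; 8, 5, 3]

-115 = -1*131 + 16
131 = 8*16 + 3
16 = 5*3 + 1
3 = 3*1 + 0  (stop)
So -115/131 = [-1; 8, 5, 3].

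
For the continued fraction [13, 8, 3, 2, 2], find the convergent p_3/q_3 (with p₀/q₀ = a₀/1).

Using pₖ = aₖpₖ₋₁ + pₖ₋₂, qₖ = aₖqₖ₋₁ + qₖ₋₂ (with p₋₁=1, p₋₂=0, q₋₁=0, q₋₂=1):
  k=0: a=13, p=13, q=1
  k=1: a=8, p=105, q=8
  k=2: a=3, p=328, q=25
  k=3: a=2, p=761, q=58

761/58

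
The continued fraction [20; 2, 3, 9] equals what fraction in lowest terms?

Using pₖ = aₖpₖ₋₁ + pₖ₋₂ and qₖ = aₖqₖ₋₁ + qₖ₋₂:
  k=0: a=20, p=20, q=1
  k=1: a=2, p=41, q=2
  k=2: a=3, p=143, q=7
  k=3: a=9, p=1328, q=65

1328/65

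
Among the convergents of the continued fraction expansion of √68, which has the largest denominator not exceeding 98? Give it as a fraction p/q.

536/65

√68 = [8; 4, 16, …] (period length 2).
Convergents:
  p_0/q_0 = 8/1
  p_1/q_1 = 33/4
  p_2/q_2 = 536/65
  p_3/q_3 = 2177/264
q_2 = 65 ≤ 98 < 264 = q_3, so the answer is 536/65.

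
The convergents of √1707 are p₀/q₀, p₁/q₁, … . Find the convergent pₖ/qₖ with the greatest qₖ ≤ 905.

√1707 = [41; 3, 6, 41, 6, 3, 82, …] (period length 6).
Convergents:
  p_0/q_0 = 41/1
  p_1/q_1 = 124/3
  p_2/q_2 = 785/19
  p_3/q_3 = 32309/782
  p_4/q_4 = 194639/4711
q_3 = 782 ≤ 905 < 4711 = q_4, so the answer is 32309/782.

32309/782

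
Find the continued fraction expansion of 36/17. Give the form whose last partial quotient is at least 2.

36 = 2*17 + 2
17 = 8*2 + 1
2 = 2*1 + 0  (stop)
So 36/17 = [2; 8, 2].

[2; 8, 2]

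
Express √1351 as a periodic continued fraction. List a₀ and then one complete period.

[36; 1, 3, 10, 3, 1, 72]

a₀ = ⌊√1351⌋ = 36.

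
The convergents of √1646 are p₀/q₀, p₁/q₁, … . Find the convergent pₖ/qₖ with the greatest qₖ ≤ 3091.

80655/1988

√1646 = [40; 1, 1, 3, 40, 3, 1, 1, 80, …] (period length 8).
Convergents:
  p_0/q_0 = 40/1
  p_1/q_1 = 41/1
  p_2/q_2 = 81/2
  p_3/q_3 = 284/7
  p_4/q_4 = 11441/282
  p_5/q_5 = 34607/853
  p_6/q_6 = 46048/1135
  p_7/q_7 = 80655/1988
  p_8/q_8 = 6498448/160175
q_7 = 1988 ≤ 3091 < 160175 = q_8, so the answer is 80655/1988.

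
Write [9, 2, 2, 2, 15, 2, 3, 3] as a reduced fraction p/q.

41196/4375

Fold from the inside: start with 3/1.
  3 + 1/3 = 10/3
  2 + 3/10 = 23/10
  15 + 10/23 = 355/23
  2 + 23/355 = 733/355
  2 + 355/733 = 1821/733
  2 + 733/1821 = 4375/1821
  9 + 1821/4375 = 41196/4375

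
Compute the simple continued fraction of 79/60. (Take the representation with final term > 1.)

[1; 3, 6, 3]

79 = 1·60 + 19
60 = 3·19 + 3
19 = 6·3 + 1
3 = 3·1 + 0  (stop)
So 79/60 = [1; 3, 6, 3].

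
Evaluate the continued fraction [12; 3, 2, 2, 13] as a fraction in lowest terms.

2803/228

Using pₖ = aₖpₖ₋₁ + pₖ₋₂ and qₖ = aₖqₖ₋₁ + qₖ₋₂:
  k=0: a=12, p=12, q=1
  k=1: a=3, p=37, q=3
  k=2: a=2, p=86, q=7
  k=3: a=2, p=209, q=17
  k=4: a=13, p=2803, q=228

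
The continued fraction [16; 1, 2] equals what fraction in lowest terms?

50/3

Fold from the inside: start with 2/1.
  1 + 1/2 = 3/2
  16 + 2/3 = 50/3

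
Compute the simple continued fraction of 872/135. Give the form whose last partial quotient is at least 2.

[6; 2, 5, 1, 1, 1, 3]

872 = 6×135 + 62
135 = 2×62 + 11
62 = 5×11 + 7
11 = 1×7 + 4
7 = 1×4 + 3
4 = 1×3 + 1
3 = 3×1 + 0  (stop)
So 872/135 = [6; 2, 5, 1, 1, 1, 3].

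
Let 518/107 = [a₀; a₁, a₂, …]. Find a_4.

2

518 = 4·107 + 90   →  a_0 = 4
107 = 1·90 + 17   →  a_1 = 1
90 = 5·17 + 5   →  a_2 = 5
17 = 3·5 + 2   →  a_3 = 3
5 = 2·2 + 1   →  a_4 = 2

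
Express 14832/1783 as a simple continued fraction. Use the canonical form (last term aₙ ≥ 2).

14832 = 8×1783 + 568
1783 = 3×568 + 79
568 = 7×79 + 15
79 = 5×15 + 4
15 = 3×4 + 3
4 = 1×3 + 1
3 = 3×1 + 0  (stop)
So 14832/1783 = [8; 3, 7, 5, 3, 1, 3].

[8; 3, 7, 5, 3, 1, 3]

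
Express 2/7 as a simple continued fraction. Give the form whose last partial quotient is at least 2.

[0; 3, 2]

2 = 0*7 + 2
7 = 3*2 + 1
2 = 2*1 + 0  (stop)
So 2/7 = [0; 3, 2].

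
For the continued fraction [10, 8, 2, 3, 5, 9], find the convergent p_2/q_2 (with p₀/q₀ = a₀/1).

Using pₖ = aₖpₖ₋₁ + pₖ₋₂, qₖ = aₖqₖ₋₁ + qₖ₋₂ (with p₋₁=1, p₋₂=0, q₋₁=0, q₋₂=1):
  k=0: a=10, p=10, q=1
  k=1: a=8, p=81, q=8
  k=2: a=2, p=172, q=17

172/17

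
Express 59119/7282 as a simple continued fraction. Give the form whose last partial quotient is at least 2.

[8; 8, 2, 3, 1, 1, 7, 7]

59119 = 8*7282 + 863
7282 = 8*863 + 378
863 = 2*378 + 107
378 = 3*107 + 57
107 = 1*57 + 50
57 = 1*50 + 7
50 = 7*7 + 1
7 = 7*1 + 0  (stop)
So 59119/7282 = [8; 8, 2, 3, 1, 1, 7, 7].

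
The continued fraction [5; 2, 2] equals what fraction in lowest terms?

Fold from the inside: start with 2/1.
  2 + 1/2 = 5/2
  5 + 2/5 = 27/5

27/5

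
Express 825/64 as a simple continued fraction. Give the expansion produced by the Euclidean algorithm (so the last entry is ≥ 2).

[12; 1, 8, 7]

825 = 12·64 + 57
64 = 1·57 + 7
57 = 8·7 + 1
7 = 7·1 + 0  (stop)
So 825/64 = [12; 1, 8, 7].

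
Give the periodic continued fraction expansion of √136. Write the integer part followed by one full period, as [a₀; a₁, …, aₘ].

[11; 1, 1, 1, 22]

a₀ = ⌊√136⌋ = 11.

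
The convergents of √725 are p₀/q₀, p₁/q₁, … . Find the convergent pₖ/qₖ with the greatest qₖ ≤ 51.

727/27

√725 = [26; 1, 12, 2, 12, 1, 52, …] (period length 6).
Convergents:
  p_0/q_0 = 26/1
  p_1/q_1 = 27/1
  p_2/q_2 = 350/13
  p_3/q_3 = 727/27
  p_4/q_4 = 9074/337
q_3 = 27 ≤ 51 < 337 = q_4, so the answer is 727/27.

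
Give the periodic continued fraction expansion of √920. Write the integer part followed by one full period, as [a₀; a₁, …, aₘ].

a₀ = ⌊√920⌋ = 30.
With m₀=0, d₀=1 and mₖ₊₁ = dₖaₖ − mₖ, dₖ₊₁ = (n − mₖ₊₁²)/dₖ, aₖ₊₁ = ⌊(a₀+mₖ₊₁)/dₖ₊₁⌋:
  k=1: m=30, d=20, a=3
  k=2: m=30, d=1, a=60
d=1 and a=2a₀=60 at k=2, so the next step gives (m, d) = (30, 20) again — its k=1 value — and the period has length 2.

[30; 3, 60]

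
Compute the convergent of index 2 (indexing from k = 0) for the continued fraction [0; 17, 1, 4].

1/18

Using pₖ = aₖpₖ₋₁ + pₖ₋₂, qₖ = aₖqₖ₋₁ + qₖ₋₂ (with p₋₁=1, p₋₂=0, q₋₁=0, q₋₂=1):
  k=0: a=0, p=0, q=1
  k=1: a=17, p=1, q=17
  k=2: a=1, p=1, q=18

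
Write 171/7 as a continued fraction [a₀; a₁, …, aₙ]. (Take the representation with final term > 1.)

[24; 2, 3]

171 = 24·7 + 3
7 = 2·3 + 1
3 = 3·1 + 0  (stop)
So 171/7 = [24; 2, 3].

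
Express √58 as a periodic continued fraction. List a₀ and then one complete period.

[7; 1, 1, 1, 1, 1, 1, 14]

a₀ = ⌊√58⌋ = 7.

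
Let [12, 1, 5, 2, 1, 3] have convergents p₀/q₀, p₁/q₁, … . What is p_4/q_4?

244/19

Using pₖ = aₖpₖ₋₁ + pₖ₋₂, qₖ = aₖqₖ₋₁ + qₖ₋₂ (with p₋₁=1, p₋₂=0, q₋₁=0, q₋₂=1):
  k=0: a=12, p=12, q=1
  k=1: a=1, p=13, q=1
  k=2: a=5, p=77, q=6
  k=3: a=2, p=167, q=13
  k=4: a=1, p=244, q=19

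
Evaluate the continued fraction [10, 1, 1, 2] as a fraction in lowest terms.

Using pₖ = aₖpₖ₋₁ + pₖ₋₂ and qₖ = aₖqₖ₋₁ + qₖ₋₂:
  k=0: a=10, p=10, q=1
  k=1: a=1, p=11, q=1
  k=2: a=1, p=21, q=2
  k=3: a=2, p=53, q=5

53/5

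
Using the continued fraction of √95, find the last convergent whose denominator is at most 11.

39/4

√95 = [9; 1, 2, 1, 18, …] (period length 4).
Convergents:
  p_0/q_0 = 9/1
  p_1/q_1 = 10/1
  p_2/q_2 = 29/3
  p_3/q_3 = 39/4
  p_4/q_4 = 731/75
q_3 = 4 ≤ 11 < 75 = q_4, so the answer is 39/4.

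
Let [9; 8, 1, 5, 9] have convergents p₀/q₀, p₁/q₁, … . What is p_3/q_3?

Using pₖ = aₖpₖ₋₁ + pₖ₋₂, qₖ = aₖqₖ₋₁ + qₖ₋₂ (with p₋₁=1, p₋₂=0, q₋₁=0, q₋₂=1):
  k=0: a=9, p=9, q=1
  k=1: a=8, p=73, q=8
  k=2: a=1, p=82, q=9
  k=3: a=5, p=483, q=53

483/53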